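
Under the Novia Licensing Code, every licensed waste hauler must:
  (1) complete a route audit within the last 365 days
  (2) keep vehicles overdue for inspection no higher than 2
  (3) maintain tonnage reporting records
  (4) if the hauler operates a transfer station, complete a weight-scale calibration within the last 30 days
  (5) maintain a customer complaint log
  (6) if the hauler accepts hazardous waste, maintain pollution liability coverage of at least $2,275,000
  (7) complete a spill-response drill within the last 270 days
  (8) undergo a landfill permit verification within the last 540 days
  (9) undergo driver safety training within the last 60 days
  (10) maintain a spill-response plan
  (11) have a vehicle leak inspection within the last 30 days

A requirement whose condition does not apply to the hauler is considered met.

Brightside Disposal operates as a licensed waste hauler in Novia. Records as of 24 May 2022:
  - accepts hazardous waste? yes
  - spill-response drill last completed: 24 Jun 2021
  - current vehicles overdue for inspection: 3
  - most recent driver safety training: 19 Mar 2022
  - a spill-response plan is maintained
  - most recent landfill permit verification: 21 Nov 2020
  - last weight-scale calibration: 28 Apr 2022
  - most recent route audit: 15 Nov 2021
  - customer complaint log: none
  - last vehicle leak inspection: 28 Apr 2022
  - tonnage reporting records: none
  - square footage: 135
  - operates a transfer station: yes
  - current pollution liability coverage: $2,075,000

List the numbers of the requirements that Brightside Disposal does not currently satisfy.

1. route audit 190 days ago vs limit 365 → met
2. vehicles overdue for inspection 3 > 2 → not met
3. tonnage reporting records absent → not met
4. condition 'operates a transfer station' holds; weight-scale calibration 26 days ago vs limit 30 → met
5. customer complaint log absent → not met
6. condition 'accepts hazardous waste' holds; pollution liability coverage $2,075,000 < $2,275,000 → not met
7. spill-response drill 334 days ago vs limit 270 → not met
8. landfill permit verification 549 days ago vs limit 540 → not met
9. driver safety training 66 days ago vs limit 60 → not met
10. spill-response plan present → met
11. vehicle leak inspection 26 days ago vs limit 30 → met
Not met: 2, 3, 5, 6, 7, 8, 9

2, 3, 5, 6, 7, 8, 9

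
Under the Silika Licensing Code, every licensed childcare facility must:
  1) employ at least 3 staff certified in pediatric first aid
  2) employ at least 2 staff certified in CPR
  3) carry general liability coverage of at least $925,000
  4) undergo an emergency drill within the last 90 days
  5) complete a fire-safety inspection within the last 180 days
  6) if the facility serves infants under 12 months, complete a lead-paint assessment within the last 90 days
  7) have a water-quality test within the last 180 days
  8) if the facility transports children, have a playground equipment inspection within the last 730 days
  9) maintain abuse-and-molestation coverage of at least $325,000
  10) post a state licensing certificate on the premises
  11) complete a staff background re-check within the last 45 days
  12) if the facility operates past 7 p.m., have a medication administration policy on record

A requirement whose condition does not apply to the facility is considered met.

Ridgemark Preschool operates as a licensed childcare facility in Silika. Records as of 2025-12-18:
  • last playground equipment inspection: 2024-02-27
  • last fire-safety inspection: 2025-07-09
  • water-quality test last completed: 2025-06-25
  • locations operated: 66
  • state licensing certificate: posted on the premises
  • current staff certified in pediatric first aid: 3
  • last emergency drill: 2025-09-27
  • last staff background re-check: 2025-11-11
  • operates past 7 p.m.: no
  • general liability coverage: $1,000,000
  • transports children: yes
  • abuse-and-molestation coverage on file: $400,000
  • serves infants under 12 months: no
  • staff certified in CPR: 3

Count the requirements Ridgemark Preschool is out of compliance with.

1. staff certified in pediatric first aid 3 ≥ 3 → met
2. staff certified in CPR 3 ≥ 2 → met
3. general liability coverage $1,000,000 ≥ $925,000 → met
4. emergency drill 82 days ago vs limit 90 → met
5. fire-safety inspection 162 days ago vs limit 180 → met
6. condition 'serves infants under 12 months' does not hold → requirement n/a → met
7. water-quality test 176 days ago vs limit 180 → met
8. condition 'transports children' holds; playground equipment inspection 660 days ago vs limit 730 → met
9. abuse-and-molestation coverage $400,000 ≥ $325,000 → met
10. state licensing certificate present → met
11. staff background re-check 37 days ago vs limit 45 → met
12. condition 'operates past 7 p.m.' does not hold → requirement n/a → met
Not met: 0 of 12

0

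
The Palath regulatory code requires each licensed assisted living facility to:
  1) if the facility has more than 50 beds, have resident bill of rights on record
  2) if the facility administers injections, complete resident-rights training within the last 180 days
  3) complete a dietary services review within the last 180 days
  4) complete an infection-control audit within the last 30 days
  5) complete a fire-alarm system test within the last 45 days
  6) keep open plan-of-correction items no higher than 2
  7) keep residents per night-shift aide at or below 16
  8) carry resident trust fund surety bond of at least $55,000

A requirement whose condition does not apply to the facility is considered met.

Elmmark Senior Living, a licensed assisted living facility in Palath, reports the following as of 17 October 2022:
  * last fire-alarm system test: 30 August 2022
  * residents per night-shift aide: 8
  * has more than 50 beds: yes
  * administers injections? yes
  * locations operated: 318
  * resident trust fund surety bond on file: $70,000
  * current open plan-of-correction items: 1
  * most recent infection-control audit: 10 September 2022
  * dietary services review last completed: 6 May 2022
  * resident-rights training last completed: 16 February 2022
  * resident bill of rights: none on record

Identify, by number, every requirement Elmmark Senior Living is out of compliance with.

1, 2, 4, 5

1. condition 'has more than 50 beds' holds; resident bill of rights absent → not met
2. condition 'administers injections' holds; resident-rights training 243 days ago vs limit 180 → not met
3. dietary services review 164 days ago vs limit 180 → met
4. infection-control audit 37 days ago vs limit 30 → not met
5. fire-alarm system test 48 days ago vs limit 45 → not met
6. open plan-of-correction items 1 ≤ 2 → met
7. residents per night-shift aide 8 ≤ 16 → met
8. resident trust fund surety bond $70,000 ≥ $55,000 → met
Not met: 1, 2, 4, 5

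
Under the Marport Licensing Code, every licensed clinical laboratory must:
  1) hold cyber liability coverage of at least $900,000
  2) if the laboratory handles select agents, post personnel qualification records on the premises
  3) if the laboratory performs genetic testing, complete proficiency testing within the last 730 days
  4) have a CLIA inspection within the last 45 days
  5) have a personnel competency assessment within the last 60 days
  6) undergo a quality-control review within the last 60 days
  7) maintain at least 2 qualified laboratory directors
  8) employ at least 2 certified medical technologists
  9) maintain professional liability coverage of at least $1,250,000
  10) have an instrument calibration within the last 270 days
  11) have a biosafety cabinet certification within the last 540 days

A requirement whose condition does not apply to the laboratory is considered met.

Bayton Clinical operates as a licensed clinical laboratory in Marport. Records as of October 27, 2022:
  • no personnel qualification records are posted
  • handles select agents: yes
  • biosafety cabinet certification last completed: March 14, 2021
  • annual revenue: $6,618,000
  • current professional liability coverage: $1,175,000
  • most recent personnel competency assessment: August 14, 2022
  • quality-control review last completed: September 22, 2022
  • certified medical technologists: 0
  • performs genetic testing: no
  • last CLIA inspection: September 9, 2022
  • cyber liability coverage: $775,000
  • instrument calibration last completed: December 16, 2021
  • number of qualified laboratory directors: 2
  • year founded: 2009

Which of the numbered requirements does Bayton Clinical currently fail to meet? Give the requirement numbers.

1. cyber liability coverage $775,000 < $900,000 → not met
2. condition 'handles select agents' holds; personnel qualification records absent → not met
3. condition 'performs genetic testing' does not hold → requirement n/a → met
4. CLIA inspection 48 days ago vs limit 45 → not met
5. personnel competency assessment 74 days ago vs limit 60 → not met
6. quality-control review 35 days ago vs limit 60 → met
7. qualified laboratory directors 2 ≥ 2 → met
8. certified medical technologists 0 < 2 → not met
9. professional liability coverage $1,175,000 < $1,250,000 → not met
10. instrument calibration 315 days ago vs limit 270 → not met
11. biosafety cabinet certification 592 days ago vs limit 540 → not met
Not met: 1, 2, 4, 5, 8, 9, 10, 11

1, 2, 4, 5, 8, 9, 10, 11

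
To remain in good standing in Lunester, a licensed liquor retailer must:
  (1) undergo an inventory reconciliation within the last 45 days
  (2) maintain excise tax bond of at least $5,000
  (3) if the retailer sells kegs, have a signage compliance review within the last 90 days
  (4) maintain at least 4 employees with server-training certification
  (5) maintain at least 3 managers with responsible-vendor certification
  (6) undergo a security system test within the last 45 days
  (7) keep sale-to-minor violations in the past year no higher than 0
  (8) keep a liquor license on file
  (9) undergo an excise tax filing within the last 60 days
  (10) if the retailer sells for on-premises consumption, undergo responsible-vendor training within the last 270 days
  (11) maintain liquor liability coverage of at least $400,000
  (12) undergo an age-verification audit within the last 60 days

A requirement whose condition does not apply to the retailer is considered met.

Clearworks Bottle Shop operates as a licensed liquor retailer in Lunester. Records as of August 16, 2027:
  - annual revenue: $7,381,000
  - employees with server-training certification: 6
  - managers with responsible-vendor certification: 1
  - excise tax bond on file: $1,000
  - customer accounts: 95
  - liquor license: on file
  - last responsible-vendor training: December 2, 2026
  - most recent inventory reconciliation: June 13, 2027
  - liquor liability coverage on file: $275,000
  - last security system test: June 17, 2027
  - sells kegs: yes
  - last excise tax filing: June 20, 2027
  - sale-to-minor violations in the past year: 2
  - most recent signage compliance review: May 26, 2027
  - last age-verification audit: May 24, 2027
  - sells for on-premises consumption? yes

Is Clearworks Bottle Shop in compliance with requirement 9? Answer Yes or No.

9. excise tax filing 57 days ago vs limit 60 → met

Yes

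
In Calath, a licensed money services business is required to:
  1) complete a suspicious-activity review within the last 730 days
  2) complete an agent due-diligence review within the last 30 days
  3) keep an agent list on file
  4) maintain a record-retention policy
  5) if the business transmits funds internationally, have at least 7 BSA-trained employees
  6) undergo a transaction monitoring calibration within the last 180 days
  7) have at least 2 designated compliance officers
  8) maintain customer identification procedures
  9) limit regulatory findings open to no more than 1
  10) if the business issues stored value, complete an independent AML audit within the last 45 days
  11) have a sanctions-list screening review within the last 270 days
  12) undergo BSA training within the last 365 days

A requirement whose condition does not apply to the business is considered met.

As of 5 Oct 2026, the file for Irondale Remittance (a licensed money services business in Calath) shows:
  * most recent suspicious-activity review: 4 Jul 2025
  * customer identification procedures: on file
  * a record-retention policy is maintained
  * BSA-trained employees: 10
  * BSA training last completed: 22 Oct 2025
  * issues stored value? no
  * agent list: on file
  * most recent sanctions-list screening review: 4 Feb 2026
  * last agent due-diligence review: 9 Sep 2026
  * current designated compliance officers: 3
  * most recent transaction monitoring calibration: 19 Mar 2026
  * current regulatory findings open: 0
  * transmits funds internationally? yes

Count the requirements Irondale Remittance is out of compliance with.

1

1. suspicious-activity review 458 days ago vs limit 730 → met
2. agent due-diligence review 26 days ago vs limit 30 → met
3. agent list present → met
4. record-retention policy present → met
5. condition 'transmits funds internationally' holds; BSA-trained employees 10 ≥ 7 → met
6. transaction monitoring calibration 200 days ago vs limit 180 → not met
7. designated compliance officers 3 ≥ 2 → met
8. customer identification procedures present → met
9. regulatory findings open 0 ≤ 1 → met
10. condition 'issues stored value' does not hold → requirement n/a → met
11. sanctions-list screening review 243 days ago vs limit 270 → met
12. BSA training 348 days ago vs limit 365 → met
Not met: 1 of 12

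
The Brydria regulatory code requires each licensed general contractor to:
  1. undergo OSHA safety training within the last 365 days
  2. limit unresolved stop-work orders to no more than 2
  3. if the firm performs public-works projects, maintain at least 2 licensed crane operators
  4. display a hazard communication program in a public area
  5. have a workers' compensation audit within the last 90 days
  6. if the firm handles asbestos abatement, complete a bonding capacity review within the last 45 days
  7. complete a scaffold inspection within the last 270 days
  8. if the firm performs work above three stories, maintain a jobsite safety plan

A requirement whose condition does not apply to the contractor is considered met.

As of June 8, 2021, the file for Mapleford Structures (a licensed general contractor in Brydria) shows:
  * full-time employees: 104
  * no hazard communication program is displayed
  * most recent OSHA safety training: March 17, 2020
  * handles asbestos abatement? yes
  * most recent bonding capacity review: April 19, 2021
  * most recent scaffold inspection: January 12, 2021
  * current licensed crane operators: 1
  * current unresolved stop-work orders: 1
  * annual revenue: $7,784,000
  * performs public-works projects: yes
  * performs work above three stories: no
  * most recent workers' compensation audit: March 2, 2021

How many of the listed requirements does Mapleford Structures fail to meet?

5

1. OSHA safety training 448 days ago vs limit 365 → not met
2. unresolved stop-work orders 1 ≤ 2 → met
3. condition 'performs public-works projects' holds; licensed crane operators 1 < 2 → not met
4. hazard communication program absent → not met
5. workers' compensation audit 98 days ago vs limit 90 → not met
6. condition 'handles asbestos abatement' holds; bonding capacity review 50 days ago vs limit 45 → not met
7. scaffold inspection 147 days ago vs limit 270 → met
8. condition 'performs work above three stories' does not hold → requirement n/a → met
Not met: 5 of 8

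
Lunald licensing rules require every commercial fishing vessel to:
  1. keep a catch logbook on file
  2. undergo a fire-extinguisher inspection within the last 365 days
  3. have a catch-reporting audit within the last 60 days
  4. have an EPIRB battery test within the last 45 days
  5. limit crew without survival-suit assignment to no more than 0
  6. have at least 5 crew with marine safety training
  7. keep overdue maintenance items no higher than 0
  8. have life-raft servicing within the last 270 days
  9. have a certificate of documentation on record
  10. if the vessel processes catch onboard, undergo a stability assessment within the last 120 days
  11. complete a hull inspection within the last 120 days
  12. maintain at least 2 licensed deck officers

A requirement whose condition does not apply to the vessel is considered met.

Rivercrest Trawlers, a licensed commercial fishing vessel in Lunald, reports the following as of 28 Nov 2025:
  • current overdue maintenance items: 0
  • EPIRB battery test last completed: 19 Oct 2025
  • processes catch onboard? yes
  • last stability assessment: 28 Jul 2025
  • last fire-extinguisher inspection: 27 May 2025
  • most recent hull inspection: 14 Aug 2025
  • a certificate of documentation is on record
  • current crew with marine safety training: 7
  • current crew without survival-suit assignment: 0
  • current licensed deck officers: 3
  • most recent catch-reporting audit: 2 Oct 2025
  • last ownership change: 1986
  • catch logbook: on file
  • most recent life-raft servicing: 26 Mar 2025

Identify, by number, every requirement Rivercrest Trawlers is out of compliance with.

1. catch logbook present → met
2. fire-extinguisher inspection 185 days ago vs limit 365 → met
3. catch-reporting audit 57 days ago vs limit 60 → met
4. EPIRB battery test 40 days ago vs limit 45 → met
5. crew without survival-suit assignment 0 ≤ 0 → met
6. crew with marine safety training 7 ≥ 5 → met
7. overdue maintenance items 0 ≤ 0 → met
8. life-raft servicing 247 days ago vs limit 270 → met
9. certificate of documentation present → met
10. condition 'processes catch onboard' holds; stability assessment 123 days ago vs limit 120 → not met
11. hull inspection 106 days ago vs limit 120 → met
12. licensed deck officers 3 ≥ 2 → met
Not met: 10

10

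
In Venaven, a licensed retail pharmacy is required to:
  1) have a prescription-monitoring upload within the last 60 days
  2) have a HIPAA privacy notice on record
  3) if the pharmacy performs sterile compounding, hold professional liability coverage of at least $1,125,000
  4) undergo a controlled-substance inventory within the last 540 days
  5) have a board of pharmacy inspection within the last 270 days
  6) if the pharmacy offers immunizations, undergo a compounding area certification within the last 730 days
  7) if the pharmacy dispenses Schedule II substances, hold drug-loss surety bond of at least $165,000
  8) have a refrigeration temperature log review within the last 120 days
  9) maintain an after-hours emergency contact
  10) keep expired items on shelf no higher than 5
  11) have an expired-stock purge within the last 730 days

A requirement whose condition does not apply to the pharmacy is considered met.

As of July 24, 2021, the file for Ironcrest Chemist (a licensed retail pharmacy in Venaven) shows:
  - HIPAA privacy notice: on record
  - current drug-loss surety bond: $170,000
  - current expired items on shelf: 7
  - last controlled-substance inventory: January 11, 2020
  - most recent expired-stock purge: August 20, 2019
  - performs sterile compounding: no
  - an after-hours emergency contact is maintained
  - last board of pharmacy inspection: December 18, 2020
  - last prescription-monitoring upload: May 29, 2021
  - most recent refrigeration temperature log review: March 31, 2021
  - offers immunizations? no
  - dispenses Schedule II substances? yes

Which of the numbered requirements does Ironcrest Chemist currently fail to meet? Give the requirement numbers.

4, 10

1. prescription-monitoring upload 56 days ago vs limit 60 → met
2. HIPAA privacy notice present → met
3. condition 'performs sterile compounding' does not hold → requirement n/a → met
4. controlled-substance inventory 560 days ago vs limit 540 → not met
5. board of pharmacy inspection 218 days ago vs limit 270 → met
6. condition 'offers immunizations' does not hold → requirement n/a → met
7. condition 'dispenses Schedule II substances' holds; drug-loss surety bond $170,000 ≥ $165,000 → met
8. refrigeration temperature log review 115 days ago vs limit 120 → met
9. after-hours emergency contact present → met
10. expired items on shelf 7 > 5 → not met
11. expired-stock purge 704 days ago vs limit 730 → met
Not met: 4, 10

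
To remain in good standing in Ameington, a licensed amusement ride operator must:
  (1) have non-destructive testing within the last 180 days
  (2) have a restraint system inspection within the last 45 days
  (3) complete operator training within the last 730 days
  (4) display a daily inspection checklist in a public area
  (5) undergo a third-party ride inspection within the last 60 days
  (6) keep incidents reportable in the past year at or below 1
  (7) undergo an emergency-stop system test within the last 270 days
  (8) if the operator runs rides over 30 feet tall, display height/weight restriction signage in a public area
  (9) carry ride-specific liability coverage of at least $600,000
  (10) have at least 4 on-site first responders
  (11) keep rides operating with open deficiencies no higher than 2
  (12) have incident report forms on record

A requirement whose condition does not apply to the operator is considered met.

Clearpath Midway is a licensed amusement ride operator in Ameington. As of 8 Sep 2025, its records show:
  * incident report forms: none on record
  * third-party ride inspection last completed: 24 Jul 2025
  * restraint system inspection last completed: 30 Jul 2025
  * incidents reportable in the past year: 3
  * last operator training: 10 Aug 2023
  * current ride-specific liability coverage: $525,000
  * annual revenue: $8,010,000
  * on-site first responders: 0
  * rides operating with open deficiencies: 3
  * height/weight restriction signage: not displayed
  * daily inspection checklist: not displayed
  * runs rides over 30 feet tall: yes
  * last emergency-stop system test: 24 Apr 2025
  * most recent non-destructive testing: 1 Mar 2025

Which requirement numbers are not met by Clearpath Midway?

1. non-destructive testing 191 days ago vs limit 180 → not met
2. restraint system inspection 40 days ago vs limit 45 → met
3. operator training 760 days ago vs limit 730 → not met
4. daily inspection checklist absent → not met
5. third-party ride inspection 46 days ago vs limit 60 → met
6. incidents reportable in the past year 3 > 1 → not met
7. emergency-stop system test 137 days ago vs limit 270 → met
8. condition 'runs rides over 30 feet tall' holds; height/weight restriction signage absent → not met
9. ride-specific liability coverage $525,000 < $600,000 → not met
10. on-site first responders 0 < 4 → not met
11. rides operating with open deficiencies 3 > 2 → not met
12. incident report forms absent → not met
Not met: 1, 3, 4, 6, 8, 9, 10, 11, 12

1, 3, 4, 6, 8, 9, 10, 11, 12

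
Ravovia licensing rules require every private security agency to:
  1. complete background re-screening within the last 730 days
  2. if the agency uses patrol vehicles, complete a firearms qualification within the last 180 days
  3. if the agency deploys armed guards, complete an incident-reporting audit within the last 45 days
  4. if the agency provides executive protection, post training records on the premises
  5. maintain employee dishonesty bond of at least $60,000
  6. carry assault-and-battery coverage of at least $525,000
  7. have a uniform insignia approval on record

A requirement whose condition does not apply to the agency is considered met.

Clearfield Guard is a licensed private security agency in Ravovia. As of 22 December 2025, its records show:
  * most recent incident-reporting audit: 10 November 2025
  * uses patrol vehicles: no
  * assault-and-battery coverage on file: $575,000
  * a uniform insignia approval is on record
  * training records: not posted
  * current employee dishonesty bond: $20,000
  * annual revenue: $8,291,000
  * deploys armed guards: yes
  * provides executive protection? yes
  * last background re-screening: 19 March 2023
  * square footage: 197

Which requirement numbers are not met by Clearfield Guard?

1, 4, 5

1. background re-screening 1009 days ago vs limit 730 → not met
2. condition 'uses patrol vehicles' does not hold → requirement n/a → met
3. condition 'deploys armed guards' holds; incident-reporting audit 42 days ago vs limit 45 → met
4. condition 'provides executive protection' holds; training records absent → not met
5. employee dishonesty bond $20,000 < $60,000 → not met
6. assault-and-battery coverage $575,000 ≥ $525,000 → met
7. uniform insignia approval present → met
Not met: 1, 4, 5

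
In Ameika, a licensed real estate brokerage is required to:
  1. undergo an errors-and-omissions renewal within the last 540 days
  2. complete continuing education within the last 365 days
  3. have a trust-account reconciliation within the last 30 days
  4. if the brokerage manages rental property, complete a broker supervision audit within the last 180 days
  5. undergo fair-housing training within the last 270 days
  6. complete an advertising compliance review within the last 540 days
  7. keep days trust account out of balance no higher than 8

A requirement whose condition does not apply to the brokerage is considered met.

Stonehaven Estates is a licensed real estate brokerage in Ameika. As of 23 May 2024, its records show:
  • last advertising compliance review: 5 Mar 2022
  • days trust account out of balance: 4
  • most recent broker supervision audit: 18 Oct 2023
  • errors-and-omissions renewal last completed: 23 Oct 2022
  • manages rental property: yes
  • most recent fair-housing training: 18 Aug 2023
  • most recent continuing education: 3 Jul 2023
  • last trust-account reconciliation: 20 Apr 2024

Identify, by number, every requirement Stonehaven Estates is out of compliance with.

1, 3, 4, 5, 6

1. errors-and-omissions renewal 578 days ago vs limit 540 → not met
2. continuing education 325 days ago vs limit 365 → met
3. trust-account reconciliation 33 days ago vs limit 30 → not met
4. condition 'manages rental property' holds; broker supervision audit 218 days ago vs limit 180 → not met
5. fair-housing training 279 days ago vs limit 270 → not met
6. advertising compliance review 810 days ago vs limit 540 → not met
7. days trust account out of balance 4 ≤ 8 → met
Not met: 1, 3, 4, 5, 6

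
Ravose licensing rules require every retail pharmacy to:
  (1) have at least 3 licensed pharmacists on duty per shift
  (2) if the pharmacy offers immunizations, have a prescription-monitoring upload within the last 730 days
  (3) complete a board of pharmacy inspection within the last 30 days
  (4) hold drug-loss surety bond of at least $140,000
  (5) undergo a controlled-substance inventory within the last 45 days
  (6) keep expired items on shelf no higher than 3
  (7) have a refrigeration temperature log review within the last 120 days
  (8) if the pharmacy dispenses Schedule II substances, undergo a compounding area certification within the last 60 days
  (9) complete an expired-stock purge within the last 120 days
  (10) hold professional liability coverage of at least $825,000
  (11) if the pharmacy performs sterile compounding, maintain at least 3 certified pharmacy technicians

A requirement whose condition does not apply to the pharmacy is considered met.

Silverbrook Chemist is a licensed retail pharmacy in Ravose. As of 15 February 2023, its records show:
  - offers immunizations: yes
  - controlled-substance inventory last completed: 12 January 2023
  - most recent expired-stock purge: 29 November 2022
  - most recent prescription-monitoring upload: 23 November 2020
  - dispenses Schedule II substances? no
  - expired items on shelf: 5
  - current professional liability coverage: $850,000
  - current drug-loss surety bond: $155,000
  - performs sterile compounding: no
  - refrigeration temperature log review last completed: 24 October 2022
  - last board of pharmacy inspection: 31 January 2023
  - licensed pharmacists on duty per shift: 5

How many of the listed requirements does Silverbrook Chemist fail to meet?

2

1. licensed pharmacists on duty per shift 5 ≥ 3 → met
2. condition 'offers immunizations' holds; prescription-monitoring upload 814 days ago vs limit 730 → not met
3. board of pharmacy inspection 15 days ago vs limit 30 → met
4. drug-loss surety bond $155,000 ≥ $140,000 → met
5. controlled-substance inventory 34 days ago vs limit 45 → met
6. expired items on shelf 5 > 3 → not met
7. refrigeration temperature log review 114 days ago vs limit 120 → met
8. condition 'dispenses Schedule II substances' does not hold → requirement n/a → met
9. expired-stock purge 78 days ago vs limit 120 → met
10. professional liability coverage $850,000 ≥ $825,000 → met
11. condition 'performs sterile compounding' does not hold → requirement n/a → met
Not met: 2 of 11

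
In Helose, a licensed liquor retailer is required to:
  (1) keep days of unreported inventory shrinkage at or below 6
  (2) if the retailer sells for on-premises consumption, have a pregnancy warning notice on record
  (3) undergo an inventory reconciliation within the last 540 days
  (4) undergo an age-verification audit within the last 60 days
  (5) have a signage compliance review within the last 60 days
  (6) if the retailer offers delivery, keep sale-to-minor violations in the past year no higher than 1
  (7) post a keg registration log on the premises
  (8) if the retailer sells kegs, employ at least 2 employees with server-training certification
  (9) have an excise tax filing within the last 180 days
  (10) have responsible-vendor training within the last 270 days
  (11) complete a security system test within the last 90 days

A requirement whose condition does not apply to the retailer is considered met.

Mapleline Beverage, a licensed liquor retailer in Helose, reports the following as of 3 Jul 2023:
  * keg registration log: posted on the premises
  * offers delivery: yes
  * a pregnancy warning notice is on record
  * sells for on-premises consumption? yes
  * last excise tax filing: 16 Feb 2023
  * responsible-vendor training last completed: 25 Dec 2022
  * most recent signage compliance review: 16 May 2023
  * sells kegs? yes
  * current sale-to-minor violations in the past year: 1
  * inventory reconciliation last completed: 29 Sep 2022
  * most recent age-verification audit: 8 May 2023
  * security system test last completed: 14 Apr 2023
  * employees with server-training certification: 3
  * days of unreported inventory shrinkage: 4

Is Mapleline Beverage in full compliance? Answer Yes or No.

1. days of unreported inventory shrinkage 4 ≤ 6 → met
2. condition 'sells for on-premises consumption' holds; pregnancy warning notice present → met
3. inventory reconciliation 277 days ago vs limit 540 → met
4. age-verification audit 56 days ago vs limit 60 → met
5. signage compliance review 48 days ago vs limit 60 → met
6. condition 'offers delivery' holds; sale-to-minor violations in the past year 1 ≤ 1 → met
7. keg registration log present → met
8. condition 'sells kegs' holds; employees with server-training certification 3 ≥ 2 → met
9. excise tax filing 137 days ago vs limit 180 → met
10. responsible-vendor training 190 days ago vs limit 270 → met
11. security system test 80 days ago vs limit 90 → met
All met.

Yes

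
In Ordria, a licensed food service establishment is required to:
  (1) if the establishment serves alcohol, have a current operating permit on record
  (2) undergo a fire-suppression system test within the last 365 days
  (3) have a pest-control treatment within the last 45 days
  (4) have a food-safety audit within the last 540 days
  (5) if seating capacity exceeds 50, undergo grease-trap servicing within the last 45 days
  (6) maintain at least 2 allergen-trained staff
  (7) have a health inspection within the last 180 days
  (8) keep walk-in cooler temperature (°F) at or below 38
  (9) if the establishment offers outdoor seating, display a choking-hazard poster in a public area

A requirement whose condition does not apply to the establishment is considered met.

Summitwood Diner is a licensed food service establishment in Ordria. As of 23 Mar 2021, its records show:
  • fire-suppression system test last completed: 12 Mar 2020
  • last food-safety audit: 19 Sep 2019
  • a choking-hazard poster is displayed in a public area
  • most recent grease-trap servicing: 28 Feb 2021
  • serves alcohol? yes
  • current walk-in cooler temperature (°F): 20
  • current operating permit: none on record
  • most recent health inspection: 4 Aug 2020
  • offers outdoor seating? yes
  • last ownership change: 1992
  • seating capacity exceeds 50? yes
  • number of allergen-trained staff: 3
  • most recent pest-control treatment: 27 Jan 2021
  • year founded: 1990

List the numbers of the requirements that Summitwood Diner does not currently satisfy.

1, 2, 3, 4, 7

1. condition 'serves alcohol' holds; current operating permit absent → not met
2. fire-suppression system test 376 days ago vs limit 365 → not met
3. pest-control treatment 55 days ago vs limit 45 → not met
4. food-safety audit 551 days ago vs limit 540 → not met
5. condition 'seating capacity exceeds 50' holds; grease-trap servicing 23 days ago vs limit 45 → met
6. allergen-trained staff 3 ≥ 2 → met
7. health inspection 231 days ago vs limit 180 → not met
8. walk-in cooler temperature (°F) 20 ≤ 38 → met
9. condition 'offers outdoor seating' holds; choking-hazard poster present → met
Not met: 1, 2, 3, 4, 7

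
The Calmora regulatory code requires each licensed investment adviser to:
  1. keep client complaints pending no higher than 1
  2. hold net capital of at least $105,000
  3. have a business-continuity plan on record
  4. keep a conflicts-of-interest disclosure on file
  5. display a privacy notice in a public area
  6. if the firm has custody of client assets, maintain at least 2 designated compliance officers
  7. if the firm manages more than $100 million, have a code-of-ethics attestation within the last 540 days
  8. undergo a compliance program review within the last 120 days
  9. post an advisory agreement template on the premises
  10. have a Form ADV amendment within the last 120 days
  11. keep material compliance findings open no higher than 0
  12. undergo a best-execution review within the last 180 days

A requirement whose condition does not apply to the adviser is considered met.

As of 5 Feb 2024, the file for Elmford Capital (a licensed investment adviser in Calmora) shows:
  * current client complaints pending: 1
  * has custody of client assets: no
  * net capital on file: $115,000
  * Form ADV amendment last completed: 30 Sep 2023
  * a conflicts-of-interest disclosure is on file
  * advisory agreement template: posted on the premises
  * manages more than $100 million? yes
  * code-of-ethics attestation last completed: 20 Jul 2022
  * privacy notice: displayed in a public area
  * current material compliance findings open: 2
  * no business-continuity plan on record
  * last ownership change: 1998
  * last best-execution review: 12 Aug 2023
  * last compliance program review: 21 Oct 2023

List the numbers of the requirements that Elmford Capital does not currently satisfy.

1. client complaints pending 1 ≤ 1 → met
2. net capital $115,000 ≥ $105,000 → met
3. business-continuity plan absent → not met
4. conflicts-of-interest disclosure present → met
5. privacy notice present → met
6. condition 'has custody of client assets' does not hold → requirement n/a → met
7. condition 'manages more than $100 million' holds; code-of-ethics attestation 565 days ago vs limit 540 → not met
8. compliance program review 107 days ago vs limit 120 → met
9. advisory agreement template present → met
10. Form ADV amendment 128 days ago vs limit 120 → not met
11. material compliance findings open 2 > 0 → not met
12. best-execution review 177 days ago vs limit 180 → met
Not met: 3, 7, 10, 11

3, 7, 10, 11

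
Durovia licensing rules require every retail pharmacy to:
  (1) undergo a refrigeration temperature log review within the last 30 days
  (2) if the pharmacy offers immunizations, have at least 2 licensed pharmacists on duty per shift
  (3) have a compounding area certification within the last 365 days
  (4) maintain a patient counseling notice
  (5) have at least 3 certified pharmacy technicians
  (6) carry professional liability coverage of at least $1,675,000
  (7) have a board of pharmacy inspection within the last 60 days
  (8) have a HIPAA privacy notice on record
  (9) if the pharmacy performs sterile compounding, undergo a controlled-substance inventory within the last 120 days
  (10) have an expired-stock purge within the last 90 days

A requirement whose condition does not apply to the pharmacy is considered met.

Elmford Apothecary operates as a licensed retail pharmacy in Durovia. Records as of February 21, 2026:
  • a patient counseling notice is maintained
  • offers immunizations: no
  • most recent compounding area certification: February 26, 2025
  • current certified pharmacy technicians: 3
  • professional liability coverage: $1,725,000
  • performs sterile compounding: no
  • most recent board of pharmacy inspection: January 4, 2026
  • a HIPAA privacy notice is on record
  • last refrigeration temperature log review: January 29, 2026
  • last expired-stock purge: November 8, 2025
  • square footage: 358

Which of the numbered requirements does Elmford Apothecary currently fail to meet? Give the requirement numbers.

10

1. refrigeration temperature log review 23 days ago vs limit 30 → met
2. condition 'offers immunizations' does not hold → requirement n/a → met
3. compounding area certification 360 days ago vs limit 365 → met
4. patient counseling notice present → met
5. certified pharmacy technicians 3 ≥ 3 → met
6. professional liability coverage $1,725,000 ≥ $1,675,000 → met
7. board of pharmacy inspection 48 days ago vs limit 60 → met
8. HIPAA privacy notice present → met
9. condition 'performs sterile compounding' does not hold → requirement n/a → met
10. expired-stock purge 105 days ago vs limit 90 → not met
Not met: 10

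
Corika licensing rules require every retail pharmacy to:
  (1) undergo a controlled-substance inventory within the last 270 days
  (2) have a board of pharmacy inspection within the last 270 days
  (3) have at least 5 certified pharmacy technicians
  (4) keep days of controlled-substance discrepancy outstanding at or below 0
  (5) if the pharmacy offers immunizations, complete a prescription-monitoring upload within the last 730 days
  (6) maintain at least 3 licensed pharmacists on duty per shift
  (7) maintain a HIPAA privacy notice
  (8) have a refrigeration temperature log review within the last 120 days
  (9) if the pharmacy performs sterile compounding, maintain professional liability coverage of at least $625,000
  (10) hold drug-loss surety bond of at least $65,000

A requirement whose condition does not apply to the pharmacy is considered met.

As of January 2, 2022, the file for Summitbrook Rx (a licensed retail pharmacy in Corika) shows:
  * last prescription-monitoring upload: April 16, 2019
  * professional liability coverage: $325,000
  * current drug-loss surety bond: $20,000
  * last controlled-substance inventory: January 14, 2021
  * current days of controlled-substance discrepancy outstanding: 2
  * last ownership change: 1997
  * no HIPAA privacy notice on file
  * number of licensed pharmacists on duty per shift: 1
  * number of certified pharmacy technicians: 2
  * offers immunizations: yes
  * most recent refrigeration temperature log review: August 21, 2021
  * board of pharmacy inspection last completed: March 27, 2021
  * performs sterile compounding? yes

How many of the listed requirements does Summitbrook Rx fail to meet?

1. controlled-substance inventory 353 days ago vs limit 270 → not met
2. board of pharmacy inspection 281 days ago vs limit 270 → not met
3. certified pharmacy technicians 2 < 5 → not met
4. days of controlled-substance discrepancy outstanding 2 > 0 → not met
5. condition 'offers immunizations' holds; prescription-monitoring upload 992 days ago vs limit 730 → not met
6. licensed pharmacists on duty per shift 1 < 3 → not met
7. HIPAA privacy notice absent → not met
8. refrigeration temperature log review 134 days ago vs limit 120 → not met
9. condition 'performs sterile compounding' holds; professional liability coverage $325,000 < $625,000 → not met
10. drug-loss surety bond $20,000 < $65,000 → not met
Not met: 10 of 10

10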